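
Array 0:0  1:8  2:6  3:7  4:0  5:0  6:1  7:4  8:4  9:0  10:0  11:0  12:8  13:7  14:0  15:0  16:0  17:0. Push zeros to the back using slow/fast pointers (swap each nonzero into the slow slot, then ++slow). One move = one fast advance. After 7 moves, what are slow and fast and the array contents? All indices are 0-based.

slow=4, fast=7, a=[8, 6, 7, 1, 0, 0, 0, 4, 4, 0, 0, 0, 8, 7, 0, 0, 0, 0]

(s=0,f=0) a[fast]=0 → fast++
(s=0,f=1) a[fast]=8≠0 swap→a[0]=8 → slow++,fast++
(s=1,f=2) a[fast]=6≠0 swap→a[1]=6 → slow++,fast++
(s=2,f=3) a[fast]=7≠0 swap→a[2]=7 → slow++,fast++
(s=3,f=4) a[fast]=0 → fast++
(s=3,f=5) a[fast]=0 → fast++
(s=3,f=6) a[fast]=1≠0 swap→a[3]=1 → slow++,fast++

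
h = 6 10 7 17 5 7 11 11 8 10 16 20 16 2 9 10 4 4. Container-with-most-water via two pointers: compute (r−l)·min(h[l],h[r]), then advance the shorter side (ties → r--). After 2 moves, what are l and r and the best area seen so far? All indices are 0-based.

l=0, r=15, best area=68

l=0 r=17: min(6,4)*17=68 best=68 *, r--
l=0 r=16: min(6,4)*16=64 best=68, r--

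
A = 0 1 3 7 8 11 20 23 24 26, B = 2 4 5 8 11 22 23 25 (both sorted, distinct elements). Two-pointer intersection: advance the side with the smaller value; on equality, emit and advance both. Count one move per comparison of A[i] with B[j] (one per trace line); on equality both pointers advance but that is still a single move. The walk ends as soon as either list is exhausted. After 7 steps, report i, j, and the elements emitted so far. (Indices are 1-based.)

[i=1,j=1] 0<2 → i++
[i=2,j=1] 1<2 → i++
[i=3,j=1] 3>2 → j++
[i=3,j=2] 3<4 → i++
[i=4,j=2] 7>4 → j++
[i=4,j=3] 7>5 → j++
[i=4,j=4] 7<8 → i++

i=5, j=4, emitted=[]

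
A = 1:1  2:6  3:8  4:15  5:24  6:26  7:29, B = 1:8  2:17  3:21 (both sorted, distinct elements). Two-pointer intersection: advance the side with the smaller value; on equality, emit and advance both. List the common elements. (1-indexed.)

intersection = [8]

[i=1,j=1] 1<8 → i++
[i=2,j=1] 6<8 → i++
[i=3,j=1] 8==8 emit → i++,j++
[i=4,j=2] 15<17 → i++
[i=5,j=2] 24>17 → j++
[i=5,j=3] 24>21 → j++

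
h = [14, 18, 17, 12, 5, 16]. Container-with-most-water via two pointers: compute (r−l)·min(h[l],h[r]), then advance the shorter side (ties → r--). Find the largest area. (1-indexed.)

[1,6] min(14,16)*5=70 best=70 * → l++
[2,6] min(18,16)*4=64 best=70 → r--
[2,5] min(18,5)*3=15 best=70 → r--
[2,4] min(18,12)*2=24 best=70 → r--
[2,3] min(18,17)*1=17 best=70 → r--

max area = 70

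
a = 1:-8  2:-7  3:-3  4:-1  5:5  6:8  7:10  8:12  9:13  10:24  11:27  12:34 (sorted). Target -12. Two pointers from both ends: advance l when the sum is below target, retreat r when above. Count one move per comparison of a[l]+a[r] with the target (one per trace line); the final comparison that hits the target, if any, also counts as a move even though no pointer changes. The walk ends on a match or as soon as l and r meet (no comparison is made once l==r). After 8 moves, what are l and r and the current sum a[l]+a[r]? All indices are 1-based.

l=1 r=12: -8+34=26 >-12, r--
l=1 r=11: -8+27=19 >-12, r--
l=1 r=10: -8+24=16 >-12, r--
l=1 r=9: -8+13=5 >-12, r--
l=1 r=8: -8+12=4 >-12, r--
l=1 r=7: -8+10=2 >-12, r--
l=1 r=6: -8+8=0 >-12, r--
l=1 r=5: -8+5=-3 >-12, r--

l=1, r=4, sum=-9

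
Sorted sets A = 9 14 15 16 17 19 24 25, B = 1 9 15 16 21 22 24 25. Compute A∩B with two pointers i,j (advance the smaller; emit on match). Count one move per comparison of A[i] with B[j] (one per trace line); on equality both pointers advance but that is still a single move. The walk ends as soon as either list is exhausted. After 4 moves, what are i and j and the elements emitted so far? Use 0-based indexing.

i=3, j=3, emitted=[9, 15]

[i=0,j=0] 9>1 → j++
[i=0,j=1] 9==9 emit → i++,j++
[i=1,j=2] 14<15 → i++
[i=2,j=2] 15==15 emit → i++,j++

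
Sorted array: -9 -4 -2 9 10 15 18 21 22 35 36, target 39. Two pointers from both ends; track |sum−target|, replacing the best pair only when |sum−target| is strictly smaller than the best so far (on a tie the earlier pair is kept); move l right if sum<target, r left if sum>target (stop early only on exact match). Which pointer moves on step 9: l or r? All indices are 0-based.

r

l=0 r=10: -9+36=27 d=12 *, l++
l=1 r=10: -4+36=32 d=7 *, l++
l=2 r=10: -2+36=34 d=5 *, l++
l=3 r=10: 9+36=45 d=6, r--
l=3 r=9: 9+35=44 d=5, r--
l=3 r=8: 9+22=31 d=8, l++
l=4 r=8: 10+22=32 d=7, l++
l=5 r=8: 15+22=37 d=2 *, l++
l=6 r=8: 18+22=40 d=1 *, r--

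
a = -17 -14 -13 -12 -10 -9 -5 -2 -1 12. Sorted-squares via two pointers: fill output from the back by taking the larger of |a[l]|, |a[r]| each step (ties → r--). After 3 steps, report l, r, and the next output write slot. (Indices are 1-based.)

l=4, r=10, next write slot=7

[1,10] |-17|>|12| out[10]=289 → l++
[2,10] |-14|>|12| out[9]=196 → l++
[3,10] |-13|>|12| out[8]=169 → l++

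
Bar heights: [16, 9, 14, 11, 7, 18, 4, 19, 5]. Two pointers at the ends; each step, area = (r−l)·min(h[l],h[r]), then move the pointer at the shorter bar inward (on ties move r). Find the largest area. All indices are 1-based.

[1,9] min(16,5)*8=40 best=40 * → r--
[1,8] min(16,19)*7=112 best=112 * → l++
[2,8] min(9,19)*6=54 best=112 → l++
[3,8] min(14,19)*5=70 best=112 → l++
[4,8] min(11,19)*4=44 best=112 → l++
[5,8] min(7,19)*3=21 best=112 → l++
[6,8] min(18,19)*2=36 best=112 → l++
[7,8] min(4,19)*1=4 best=112 → l++

max area = 112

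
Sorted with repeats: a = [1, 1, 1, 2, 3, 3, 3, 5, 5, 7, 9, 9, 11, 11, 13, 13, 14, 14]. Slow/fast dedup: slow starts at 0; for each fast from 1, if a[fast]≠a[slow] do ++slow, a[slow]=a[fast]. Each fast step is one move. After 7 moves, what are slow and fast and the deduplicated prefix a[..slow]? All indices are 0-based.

slow=3, fast=8, prefix=[1, 2, 3, 5]

(s=0,f=1) a[fast]=1=a[slow] dup → fast++
(s=0,f=2) a[fast]=1=a[slow] dup → fast++
(s=0,f=3) a[fast]=2≠a[slow]=1 write a[1]=2 → slow++,fast++
(s=1,f=4) a[fast]=3≠a[slow]=2 write a[2]=3 → slow++,fast++
(s=2,f=5) a[fast]=3=a[slow] dup → fast++
(s=2,f=6) a[fast]=3=a[slow] dup → fast++
(s=2,f=7) a[fast]=5≠a[slow]=3 write a[3]=5 → slow++,fast++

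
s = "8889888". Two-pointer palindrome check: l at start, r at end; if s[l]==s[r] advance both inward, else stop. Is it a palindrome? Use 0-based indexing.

l=0 r=6: '8'=='8', l++,r--
l=1 r=5: '8'=='8', l++,r--
l=2 r=4: '8'=='8', l++,r--

palindrome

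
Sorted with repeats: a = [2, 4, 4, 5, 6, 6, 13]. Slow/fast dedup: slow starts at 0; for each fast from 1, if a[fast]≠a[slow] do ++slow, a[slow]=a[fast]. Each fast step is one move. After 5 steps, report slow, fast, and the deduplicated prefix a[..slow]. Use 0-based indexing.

slow=3, fast=6, prefix=[2, 4, 5, 6]

(s=0,f=1) a[fast]=4≠a[slow]=2 write a[1]=4 → slow++,fast++
(s=1,f=2) a[fast]=4=a[slow] dup → fast++
(s=1,f=3) a[fast]=5≠a[slow]=4 write a[2]=5 → slow++,fast++
(s=2,f=4) a[fast]=6≠a[slow]=5 write a[3]=6 → slow++,fast++
(s=3,f=5) a[fast]=6=a[slow] dup → fast++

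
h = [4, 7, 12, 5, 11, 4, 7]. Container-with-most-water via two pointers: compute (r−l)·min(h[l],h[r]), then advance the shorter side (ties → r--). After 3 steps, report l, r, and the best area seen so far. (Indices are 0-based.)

l=0 r=6: min(4,7)*6=24 best=24 *, l++
l=1 r=6: min(7,7)*5=35 best=35 *, r--
l=1 r=5: min(7,4)*4=16 best=35, r--

l=1, r=4, best area=35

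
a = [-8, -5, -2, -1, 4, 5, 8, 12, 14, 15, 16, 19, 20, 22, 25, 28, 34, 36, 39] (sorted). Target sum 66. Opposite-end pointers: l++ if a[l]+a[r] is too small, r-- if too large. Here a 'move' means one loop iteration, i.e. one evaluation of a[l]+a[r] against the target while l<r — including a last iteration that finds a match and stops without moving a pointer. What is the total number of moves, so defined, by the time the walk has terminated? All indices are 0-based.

18 moves

l=0 r=18: -8+39=31 <66, l++
l=1 r=18: -5+39=34 <66, l++
l=2 r=18: -2+39=37 <66, l++
l=3 r=18: -1+39=38 <66, l++
l=4 r=18: 4+39=43 <66, l++
l=5 r=18: 5+39=44 <66, l++
l=6 r=18: 8+39=47 <66, l++
l=7 r=18: 12+39=51 <66, l++
l=8 r=18: 14+39=53 <66, l++
l=9 r=18: 15+39=54 <66, l++
l=10 r=18: 16+39=55 <66, l++
l=11 r=18: 19+39=58 <66, l++
l=12 r=18: 20+39=59 <66, l++
l=13 r=18: 22+39=61 <66, l++
l=14 r=18: 25+39=64 <66, l++
l=15 r=18: 28+39=67 >66, r--
l=15 r=17: 28+36=64 <66, l++
l=16 r=17: 34+36=70 >66, r--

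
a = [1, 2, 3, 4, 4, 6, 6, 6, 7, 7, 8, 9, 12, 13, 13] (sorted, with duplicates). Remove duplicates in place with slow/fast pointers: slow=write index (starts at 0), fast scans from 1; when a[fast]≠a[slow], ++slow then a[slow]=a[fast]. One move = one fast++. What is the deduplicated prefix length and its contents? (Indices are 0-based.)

slow=0 fast=1: a[fast]=2≠a[slow]=1 write a[1]=2, slow++,fast++
slow=1 fast=2: a[fast]=3≠a[slow]=2 write a[2]=3, slow++,fast++
slow=2 fast=3: a[fast]=4≠a[slow]=3 write a[3]=4, slow++,fast++
slow=3 fast=4: a[fast]=4=a[slow] dup, fast++
slow=3 fast=5: a[fast]=6≠a[slow]=4 write a[4]=6, slow++,fast++
slow=4 fast=6: a[fast]=6=a[slow] dup, fast++
slow=4 fast=7: a[fast]=6=a[slow] dup, fast++
slow=4 fast=8: a[fast]=7≠a[slow]=6 write a[5]=7, slow++,fast++
slow=5 fast=9: a[fast]=7=a[slow] dup, fast++
slow=5 fast=10: a[fast]=8≠a[slow]=7 write a[6]=8, slow++,fast++
slow=6 fast=11: a[fast]=9≠a[slow]=8 write a[7]=9, slow++,fast++
slow=7 fast=12: a[fast]=12≠a[slow]=9 write a[8]=12, slow++,fast++
slow=8 fast=13: a[fast]=13≠a[slow]=12 write a[9]=13, slow++,fast++
slow=9 fast=14: a[fast]=13=a[slow] dup, fast++

length 10; prefix = [1, 2, 3, 4, 6, 7, 8, 9, 12, 13]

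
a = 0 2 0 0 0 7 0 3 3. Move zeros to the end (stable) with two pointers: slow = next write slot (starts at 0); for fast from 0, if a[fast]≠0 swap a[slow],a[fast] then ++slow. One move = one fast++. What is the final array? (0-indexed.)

[2, 7, 3, 3, 0, 0, 0, 0, 0]

(s=0,f=0) a[fast]=0 → fast++
(s=0,f=1) a[fast]=2≠0 swap→a[0]=2 → slow++,fast++
(s=1,f=2) a[fast]=0 → fast++
(s=1,f=3) a[fast]=0 → fast++
(s=1,f=4) a[fast]=0 → fast++
(s=1,f=5) a[fast]=7≠0 swap→a[1]=7 → slow++,fast++
(s=2,f=6) a[fast]=0 → fast++
(s=2,f=7) a[fast]=3≠0 swap→a[2]=3 → slow++,fast++
(s=3,f=8) a[fast]=3≠0 swap→a[3]=3 → slow++,fast++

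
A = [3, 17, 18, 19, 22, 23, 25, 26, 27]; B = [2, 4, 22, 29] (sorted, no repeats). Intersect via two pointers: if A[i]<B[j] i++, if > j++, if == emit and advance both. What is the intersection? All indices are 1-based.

[i=1,j=1] 3>2 → j++
[i=1,j=2] 3<4 → i++
[i=2,j=2] 17>4 → j++
[i=2,j=3] 17<22 → i++
[i=3,j=3] 18<22 → i++
[i=4,j=3] 19<22 → i++
[i=5,j=3] 22==22 emit → i++,j++
[i=6,j=4] 23<29 → i++
[i=7,j=4] 25<29 → i++
[i=8,j=4] 26<29 → i++
[i=9,j=4] 27<29 → i++

intersection = [22]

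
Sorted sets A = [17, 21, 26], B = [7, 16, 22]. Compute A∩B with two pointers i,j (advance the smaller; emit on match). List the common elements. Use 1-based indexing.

[i=1,j=1] 17>7 → j++
[i=1,j=2] 17>16 → j++
[i=1,j=3] 17<22 → i++
[i=2,j=3] 21<22 → i++
[i=3,j=3] 26>22 → j++

intersection = []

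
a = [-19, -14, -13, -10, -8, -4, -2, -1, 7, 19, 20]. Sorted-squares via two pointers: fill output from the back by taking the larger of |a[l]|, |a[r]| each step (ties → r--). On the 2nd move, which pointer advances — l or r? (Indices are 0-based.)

r

[0,10] |-19|<=|20| out[10]=400 → r--
[0,9] |-19|<=|19| out[9]=361 → r--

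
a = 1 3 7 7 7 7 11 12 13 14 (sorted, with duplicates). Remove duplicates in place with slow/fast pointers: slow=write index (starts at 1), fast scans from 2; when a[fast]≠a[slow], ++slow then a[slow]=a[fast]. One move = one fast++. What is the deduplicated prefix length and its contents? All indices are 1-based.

(s=1,f=2) a[fast]=3≠a[slow]=1 write a[2]=3 → slow++,fast++
(s=2,f=3) a[fast]=7≠a[slow]=3 write a[3]=7 → slow++,fast++
(s=3,f=4) a[fast]=7=a[slow] dup → fast++
(s=3,f=5) a[fast]=7=a[slow] dup → fast++
(s=3,f=6) a[fast]=7=a[slow] dup → fast++
(s=3,f=7) a[fast]=11≠a[slow]=7 write a[4]=11 → slow++,fast++
(s=4,f=8) a[fast]=12≠a[slow]=11 write a[5]=12 → slow++,fast++
(s=5,f=9) a[fast]=13≠a[slow]=12 write a[6]=13 → slow++,fast++
(s=6,f=10) a[fast]=14≠a[slow]=13 write a[7]=14 → slow++,fast++

length 7; prefix = [1, 3, 7, 11, 12, 13, 14]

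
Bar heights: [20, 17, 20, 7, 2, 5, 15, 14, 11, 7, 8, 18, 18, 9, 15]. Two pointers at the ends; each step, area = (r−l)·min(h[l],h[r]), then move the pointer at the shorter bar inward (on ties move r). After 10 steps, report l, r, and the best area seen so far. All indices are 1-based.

l=1 r=15: min(20,15)*14=210 best=210 *, r--
l=1 r=14: min(20,9)*13=117 best=210, r--
l=1 r=13: min(20,18)*12=216 best=216 *, r--
l=1 r=12: min(20,18)*11=198 best=216, r--
l=1 r=11: min(20,8)*10=80 best=216, r--
l=1 r=10: min(20,7)*9=63 best=216, r--
l=1 r=9: min(20,11)*8=88 best=216, r--
l=1 r=8: min(20,14)*7=98 best=216, r--
l=1 r=7: min(20,15)*6=90 best=216, r--
l=1 r=6: min(20,5)*5=25 best=216, r--

l=1, r=5, best area=216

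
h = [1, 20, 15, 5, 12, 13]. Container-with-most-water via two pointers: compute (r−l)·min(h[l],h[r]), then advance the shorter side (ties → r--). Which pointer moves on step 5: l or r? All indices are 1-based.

[1,6] min(1,13)*5=5 best=5 * → l++
[2,6] min(20,13)*4=52 best=52 * → r--
[2,5] min(20,12)*3=36 best=52 → r--
[2,4] min(20,5)*2=10 best=52 → r--
[2,3] min(20,15)*1=15 best=52 → r--

r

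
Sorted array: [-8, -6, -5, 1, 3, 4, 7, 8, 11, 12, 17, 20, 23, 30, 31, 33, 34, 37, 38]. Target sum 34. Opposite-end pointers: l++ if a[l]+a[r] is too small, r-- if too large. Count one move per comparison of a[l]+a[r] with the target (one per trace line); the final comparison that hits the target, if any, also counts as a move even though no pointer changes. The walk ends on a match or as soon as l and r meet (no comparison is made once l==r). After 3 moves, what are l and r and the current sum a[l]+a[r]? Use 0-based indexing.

[0,18] -8+38=30 <34 → l++
[1,18] -6+38=32 <34 → l++
[2,18] -5+38=33 <34 → l++

l=3, r=18, sum=39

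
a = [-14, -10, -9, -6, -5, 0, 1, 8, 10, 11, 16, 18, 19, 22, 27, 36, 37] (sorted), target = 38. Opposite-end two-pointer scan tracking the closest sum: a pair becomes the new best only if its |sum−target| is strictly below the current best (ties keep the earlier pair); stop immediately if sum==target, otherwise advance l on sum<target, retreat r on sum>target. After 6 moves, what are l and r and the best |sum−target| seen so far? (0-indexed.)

l=6, r=16, best |Δ|=1

l=0 r=16: -14+37=23 d=15 *, l++
l=1 r=16: -10+37=27 d=11 *, l++
l=2 r=16: -9+37=28 d=10 *, l++
l=3 r=16: -6+37=31 d=7 *, l++
l=4 r=16: -5+37=32 d=6 *, l++
l=5 r=16: 0+37=37 d=1 *, l++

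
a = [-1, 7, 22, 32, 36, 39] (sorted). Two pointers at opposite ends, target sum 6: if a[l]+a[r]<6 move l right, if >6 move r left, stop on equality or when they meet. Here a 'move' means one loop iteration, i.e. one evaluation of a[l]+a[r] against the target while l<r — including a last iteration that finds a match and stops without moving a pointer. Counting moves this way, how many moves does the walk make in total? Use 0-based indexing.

5 moves

[0,5] -1+39=38 >6 → r--
[0,4] -1+36=35 >6 → r--
[0,3] -1+32=31 >6 → r--
[0,2] -1+22=21 >6 → r--
[0,1] -1+7=6 → found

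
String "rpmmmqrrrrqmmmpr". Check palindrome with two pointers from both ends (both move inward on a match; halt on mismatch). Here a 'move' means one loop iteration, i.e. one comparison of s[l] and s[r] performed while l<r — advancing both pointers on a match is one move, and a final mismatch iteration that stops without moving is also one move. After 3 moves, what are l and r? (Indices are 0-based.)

[0,15] 'r'=='r' → l++,r--
[1,14] 'p'=='p' → l++,r--
[2,13] 'm'=='m' → l++,r--

l=3, r=12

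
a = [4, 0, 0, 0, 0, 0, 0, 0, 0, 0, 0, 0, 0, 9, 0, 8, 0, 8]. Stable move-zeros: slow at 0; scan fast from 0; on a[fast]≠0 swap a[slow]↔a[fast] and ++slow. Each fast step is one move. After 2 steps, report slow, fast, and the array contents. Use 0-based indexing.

slow=1, fast=2, a=[4, 0, 0, 0, 0, 0, 0, 0, 0, 0, 0, 0, 0, 9, 0, 8, 0, 8]

slow=0 fast=0: a[fast]=4≠0 swap→a[0]=4, slow++,fast++
slow=1 fast=1: a[fast]=0, fast++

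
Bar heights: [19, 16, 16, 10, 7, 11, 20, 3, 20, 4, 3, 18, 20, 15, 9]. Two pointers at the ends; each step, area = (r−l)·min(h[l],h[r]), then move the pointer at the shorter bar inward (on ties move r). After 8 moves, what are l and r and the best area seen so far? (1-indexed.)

l=1 r=15: min(19,9)*14=126 best=126 *, r--
l=1 r=14: min(19,15)*13=195 best=195 *, r--
l=1 r=13: min(19,20)*12=228 best=228 *, l++
l=2 r=13: min(16,20)*11=176 best=228, l++
l=3 r=13: min(16,20)*10=160 best=228, l++
l=4 r=13: min(10,20)*9=90 best=228, l++
l=5 r=13: min(7,20)*8=56 best=228, l++
l=6 r=13: min(11,20)*7=77 best=228, l++

l=7, r=13, best area=228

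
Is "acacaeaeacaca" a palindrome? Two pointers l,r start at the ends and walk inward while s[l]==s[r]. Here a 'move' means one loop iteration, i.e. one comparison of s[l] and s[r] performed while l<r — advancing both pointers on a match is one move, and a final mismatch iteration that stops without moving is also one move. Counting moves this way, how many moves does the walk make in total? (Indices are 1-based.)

l=1 r=13: 'a'=='a', l++,r--
l=2 r=12: 'c'=='c', l++,r--
l=3 r=11: 'a'=='a', l++,r--
l=4 r=10: 'c'=='c', l++,r--
l=5 r=9: 'a'=='a', l++,r--
l=6 r=8: 'e'=='e', l++,r--

6 moves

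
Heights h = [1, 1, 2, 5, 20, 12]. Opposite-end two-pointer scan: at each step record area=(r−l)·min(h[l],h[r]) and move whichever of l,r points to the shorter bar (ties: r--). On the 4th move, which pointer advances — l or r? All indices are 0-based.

l

[0,5] min(1,12)*5=5 best=5 * → l++
[1,5] min(1,12)*4=4 best=5 → l++
[2,5] min(2,12)*3=6 best=6 * → l++
[3,5] min(5,12)*2=10 best=10 * → l++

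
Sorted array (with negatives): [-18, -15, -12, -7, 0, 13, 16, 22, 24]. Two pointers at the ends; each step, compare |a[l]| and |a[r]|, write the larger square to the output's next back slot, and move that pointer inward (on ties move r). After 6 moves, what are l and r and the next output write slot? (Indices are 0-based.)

l=2, r=4, next write slot=2

l=0 r=8: |-18|<=|24| out[8]=576, r--
l=0 r=7: |-18|<=|22| out[7]=484, r--
l=0 r=6: |-18|>|16| out[6]=324, l++
l=1 r=6: |-15|<=|16| out[5]=256, r--
l=1 r=5: |-15|>|13| out[4]=225, l++
l=2 r=5: |-12|<=|13| out[3]=169, r--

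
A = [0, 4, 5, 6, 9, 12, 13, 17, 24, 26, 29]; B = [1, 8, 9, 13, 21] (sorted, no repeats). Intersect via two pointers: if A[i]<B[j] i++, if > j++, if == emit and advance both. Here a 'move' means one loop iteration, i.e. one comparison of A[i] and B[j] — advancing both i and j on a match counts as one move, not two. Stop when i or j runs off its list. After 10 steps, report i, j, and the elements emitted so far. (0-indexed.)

i=8, j=4, emitted=[9, 13]

i=0 j=0: 0<1, i++
i=1 j=0: 4>1, j++
i=1 j=1: 4<8, i++
i=2 j=1: 5<8, i++
i=3 j=1: 6<8, i++
i=4 j=1: 9>8, j++
i=4 j=2: 9==9 emit, i++,j++
i=5 j=3: 12<13, i++
i=6 j=3: 13==13 emit, i++,j++
i=7 j=4: 17<21, i++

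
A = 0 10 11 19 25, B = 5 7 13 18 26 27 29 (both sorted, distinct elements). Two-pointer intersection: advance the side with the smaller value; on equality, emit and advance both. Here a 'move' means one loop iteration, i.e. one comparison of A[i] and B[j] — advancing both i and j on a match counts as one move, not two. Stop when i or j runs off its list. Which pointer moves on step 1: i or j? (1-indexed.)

i

[i=1,j=1] 0<5 → i++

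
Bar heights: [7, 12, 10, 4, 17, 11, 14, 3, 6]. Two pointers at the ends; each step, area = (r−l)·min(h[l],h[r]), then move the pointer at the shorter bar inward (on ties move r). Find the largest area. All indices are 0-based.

max area = 60

l=0 r=8: min(7,6)*8=48 best=48 *, r--
l=0 r=7: min(7,3)*7=21 best=48, r--
l=0 r=6: min(7,14)*6=42 best=48, l++
l=1 r=6: min(12,14)*5=60 best=60 *, l++
l=2 r=6: min(10,14)*4=40 best=60, l++
l=3 r=6: min(4,14)*3=12 best=60, l++
l=4 r=6: min(17,14)*2=28 best=60, r--
l=4 r=5: min(17,11)*1=11 best=60, r--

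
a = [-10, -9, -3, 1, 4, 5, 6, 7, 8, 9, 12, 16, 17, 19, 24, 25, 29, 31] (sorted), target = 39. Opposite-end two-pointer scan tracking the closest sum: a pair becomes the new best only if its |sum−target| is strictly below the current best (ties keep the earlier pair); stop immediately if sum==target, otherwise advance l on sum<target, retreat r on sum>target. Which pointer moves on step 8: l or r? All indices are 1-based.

l=1 r=18: -10+31=21 d=18 *, l++
l=2 r=18: -9+31=22 d=17 *, l++
l=3 r=18: -3+31=28 d=11 *, l++
l=4 r=18: 1+31=32 d=7 *, l++
l=5 r=18: 4+31=35 d=4 *, l++
l=6 r=18: 5+31=36 d=3 *, l++
l=7 r=18: 6+31=37 d=2 *, l++
l=8 r=18: 7+31=38 d=1 *, l++

l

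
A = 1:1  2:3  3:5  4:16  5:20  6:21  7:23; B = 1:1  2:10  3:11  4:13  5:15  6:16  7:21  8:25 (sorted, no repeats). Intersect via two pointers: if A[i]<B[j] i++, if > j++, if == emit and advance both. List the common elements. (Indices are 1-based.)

intersection = [1, 16, 21]

i=1 j=1: 1==1 emit, i++,j++
i=2 j=2: 3<10, i++
i=3 j=2: 5<10, i++
i=4 j=2: 16>10, j++
i=4 j=3: 16>11, j++
i=4 j=4: 16>13, j++
i=4 j=5: 16>15, j++
i=4 j=6: 16==16 emit, i++,j++
i=5 j=7: 20<21, i++
i=6 j=7: 21==21 emit, i++,j++
i=7 j=8: 23<25, i++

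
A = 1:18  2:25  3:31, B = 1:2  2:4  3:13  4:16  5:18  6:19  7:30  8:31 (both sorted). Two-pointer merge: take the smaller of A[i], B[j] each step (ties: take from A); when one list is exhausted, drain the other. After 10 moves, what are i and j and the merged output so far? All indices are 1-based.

i=4, j=8, merged so far=[2, 4, 13, 16, 18, 18, 19, 25, 30, 31]

[i=1,j=1] A[i]=18>B[j]=2 take 2 → j++
[i=1,j=2] A[i]=18>B[j]=4 take 4 → j++
[i=1,j=3] A[i]=18>B[j]=13 take 13 → j++
[i=1,j=4] A[i]=18>B[j]=16 take 16 → j++
[i=1,j=5] A[i]=18<=B[j]=18 take 18 → i++
[i=2,j=5] A[i]=25>B[j]=18 take 18 → j++
[i=2,j=6] A[i]=25>B[j]=19 take 19 → j++
[i=2,j=7] A[i]=25<=B[j]=30 take 25 → i++
[i=3,j=7] A[i]=31>B[j]=30 take 30 → j++
[i=3,j=8] A[i]=31<=B[j]=31 take 31 → i++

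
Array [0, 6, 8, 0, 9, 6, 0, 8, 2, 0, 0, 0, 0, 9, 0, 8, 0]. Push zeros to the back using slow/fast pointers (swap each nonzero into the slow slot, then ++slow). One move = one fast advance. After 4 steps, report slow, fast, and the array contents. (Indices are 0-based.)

(s=0,f=0) a[fast]=0 → fast++
(s=0,f=1) a[fast]=6≠0 swap→a[0]=6 → slow++,fast++
(s=1,f=2) a[fast]=8≠0 swap→a[1]=8 → slow++,fast++
(s=2,f=3) a[fast]=0 → fast++

slow=2, fast=4, a=[6, 8, 0, 0, 9, 6, 0, 8, 2, 0, 0, 0, 0, 9, 0, 8, 0]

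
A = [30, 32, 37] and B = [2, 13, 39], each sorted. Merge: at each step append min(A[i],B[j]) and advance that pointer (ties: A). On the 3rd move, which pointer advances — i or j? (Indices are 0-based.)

i=0 j=0: A[i]=30>B[j]=2 take 2, j++
i=0 j=1: A[i]=30>B[j]=13 take 13, j++
i=0 j=2: A[i]=30<=B[j]=39 take 30, i++

i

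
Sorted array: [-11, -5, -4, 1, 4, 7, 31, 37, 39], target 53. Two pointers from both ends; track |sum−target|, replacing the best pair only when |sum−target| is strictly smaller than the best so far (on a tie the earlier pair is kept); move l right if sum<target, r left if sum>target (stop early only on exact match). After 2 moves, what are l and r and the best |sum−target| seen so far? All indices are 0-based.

l=2, r=8, best |Δ|=19

[0,8] -11+39=28 d=25 * → l++
[1,8] -5+39=34 d=19 * → l++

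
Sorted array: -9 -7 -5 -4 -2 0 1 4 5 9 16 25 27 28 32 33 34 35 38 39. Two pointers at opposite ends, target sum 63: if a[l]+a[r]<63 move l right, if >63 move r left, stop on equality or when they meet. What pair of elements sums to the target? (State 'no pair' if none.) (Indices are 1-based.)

(25, 38)

[1,20] -9+39=30 <63 → l++
[2,20] -7+39=32 <63 → l++
[3,20] -5+39=34 <63 → l++
[4,20] -4+39=35 <63 → l++
[5,20] -2+39=37 <63 → l++
[6,20] 0+39=39 <63 → l++
[7,20] 1+39=40 <63 → l++
[8,20] 4+39=43 <63 → l++
[9,20] 5+39=44 <63 → l++
[10,20] 9+39=48 <63 → l++
[11,20] 16+39=55 <63 → l++
[12,20] 25+39=64 >63 → r--
[12,19] 25+38=63 → found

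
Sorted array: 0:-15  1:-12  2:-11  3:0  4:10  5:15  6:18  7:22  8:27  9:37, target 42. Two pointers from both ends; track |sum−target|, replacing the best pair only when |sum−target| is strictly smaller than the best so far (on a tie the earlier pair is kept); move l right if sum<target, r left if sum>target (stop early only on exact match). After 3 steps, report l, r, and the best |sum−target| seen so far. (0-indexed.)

l=3, r=9, best |Δ|=16

[0,9] -15+37=22 d=20 * → l++
[1,9] -12+37=25 d=17 * → l++
[2,9] -11+37=26 d=16 * → l++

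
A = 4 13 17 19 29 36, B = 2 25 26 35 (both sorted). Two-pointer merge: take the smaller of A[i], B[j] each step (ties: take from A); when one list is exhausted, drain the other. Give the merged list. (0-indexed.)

[2, 4, 13, 17, 19, 25, 26, 29, 35, 36]

i=0 j=0: A[i]=4>B[j]=2 take 2, j++
i=0 j=1: A[i]=4<=B[j]=25 take 4, i++
i=1 j=1: A[i]=13<=B[j]=25 take 13, i++
i=2 j=1: A[i]=17<=B[j]=25 take 17, i++
i=3 j=1: A[i]=19<=B[j]=25 take 19, i++
i=4 j=1: A[i]=29>B[j]=25 take 25, j++
i=4 j=2: A[i]=29>B[j]=26 take 26, j++
i=4 j=3: A[i]=29<=B[j]=35 take 29, i++
i=5 j=3: A[i]=36>B[j]=35 take 35, j++
i=5 j=4: B done, take A[i]=36, i++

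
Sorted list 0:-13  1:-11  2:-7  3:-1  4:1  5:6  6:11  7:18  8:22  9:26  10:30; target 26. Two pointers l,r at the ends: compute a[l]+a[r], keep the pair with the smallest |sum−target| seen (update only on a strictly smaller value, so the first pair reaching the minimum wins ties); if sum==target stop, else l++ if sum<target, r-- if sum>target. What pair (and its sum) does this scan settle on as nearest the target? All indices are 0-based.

l=0 r=10: -13+30=17 d=9 *, l++
l=1 r=10: -11+30=19 d=7 *, l++
l=2 r=10: -7+30=23 d=3 *, l++
l=3 r=10: -1+30=29 d=3, r--
l=3 r=9: -1+26=25 d=1 *, l++
l=4 r=9: 1+26=27 d=1, r--
l=4 r=8: 1+22=23 d=3, l++
l=5 r=8: 6+22=28 d=2, r--
l=5 r=7: 6+18=24 d=2, l++
l=6 r=7: 11+18=29 d=3, r--

pair (-1, 26) with sum 25 (|Δ|=1)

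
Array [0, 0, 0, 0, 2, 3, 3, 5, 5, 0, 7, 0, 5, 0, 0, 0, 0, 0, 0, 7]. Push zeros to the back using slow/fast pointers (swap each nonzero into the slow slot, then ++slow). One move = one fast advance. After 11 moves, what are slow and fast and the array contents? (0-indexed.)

slow=6, fast=11, a=[2, 3, 3, 5, 5, 7, 0, 0, 0, 0, 0, 0, 5, 0, 0, 0, 0, 0, 0, 7]

(s=0,f=0) a[fast]=0 → fast++
(s=0,f=1) a[fast]=0 → fast++
(s=0,f=2) a[fast]=0 → fast++
(s=0,f=3) a[fast]=0 → fast++
(s=0,f=4) a[fast]=2≠0 swap→a[0]=2 → slow++,fast++
(s=1,f=5) a[fast]=3≠0 swap→a[1]=3 → slow++,fast++
(s=2,f=6) a[fast]=3≠0 swap→a[2]=3 → slow++,fast++
(s=3,f=7) a[fast]=5≠0 swap→a[3]=5 → slow++,fast++
(s=4,f=8) a[fast]=5≠0 swap→a[4]=5 → slow++,fast++
(s=5,f=9) a[fast]=0 → fast++
(s=5,f=10) a[fast]=7≠0 swap→a[5]=7 → slow++,fast++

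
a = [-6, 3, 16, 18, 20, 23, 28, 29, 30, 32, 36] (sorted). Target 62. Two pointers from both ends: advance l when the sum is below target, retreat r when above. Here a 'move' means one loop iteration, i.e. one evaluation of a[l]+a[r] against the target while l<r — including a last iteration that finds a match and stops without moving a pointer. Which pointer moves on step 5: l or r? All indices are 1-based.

l=1 r=11: -6+36=30 <62, l++
l=2 r=11: 3+36=39 <62, l++
l=3 r=11: 16+36=52 <62, l++
l=4 r=11: 18+36=54 <62, l++
l=5 r=11: 20+36=56 <62, l++

l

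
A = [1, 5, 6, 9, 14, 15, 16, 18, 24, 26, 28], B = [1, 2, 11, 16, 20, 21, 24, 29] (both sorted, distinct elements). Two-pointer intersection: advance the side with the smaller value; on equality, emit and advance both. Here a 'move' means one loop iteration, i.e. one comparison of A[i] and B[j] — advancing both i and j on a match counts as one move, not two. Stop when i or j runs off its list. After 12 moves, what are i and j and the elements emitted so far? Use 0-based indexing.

i=8, j=6, emitted=[1, 16]

i=0 j=0: 1==1 emit, i++,j++
i=1 j=1: 5>2, j++
i=1 j=2: 5<11, i++
i=2 j=2: 6<11, i++
i=3 j=2: 9<11, i++
i=4 j=2: 14>11, j++
i=4 j=3: 14<16, i++
i=5 j=3: 15<16, i++
i=6 j=3: 16==16 emit, i++,j++
i=7 j=4: 18<20, i++
i=8 j=4: 24>20, j++
i=8 j=5: 24>21, j++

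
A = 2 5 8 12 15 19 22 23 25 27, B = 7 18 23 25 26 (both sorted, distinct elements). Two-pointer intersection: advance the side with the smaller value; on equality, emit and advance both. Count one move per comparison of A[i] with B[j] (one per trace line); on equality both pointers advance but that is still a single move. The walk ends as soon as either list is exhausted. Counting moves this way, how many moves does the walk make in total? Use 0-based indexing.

[i=0,j=0] 2<7 → i++
[i=1,j=0] 5<7 → i++
[i=2,j=0] 8>7 → j++
[i=2,j=1] 8<18 → i++
[i=3,j=1] 12<18 → i++
[i=4,j=1] 15<18 → i++
[i=5,j=1] 19>18 → j++
[i=5,j=2] 19<23 → i++
[i=6,j=2] 22<23 → i++
[i=7,j=2] 23==23 emit → i++,j++
[i=8,j=3] 25==25 emit → i++,j++
[i=9,j=4] 27>26 → j++

12 moves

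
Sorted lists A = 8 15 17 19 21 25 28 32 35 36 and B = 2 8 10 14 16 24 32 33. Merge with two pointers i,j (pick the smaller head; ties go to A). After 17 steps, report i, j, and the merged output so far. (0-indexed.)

i=9, j=8, merged so far=[2, 8, 8, 10, 14, 15, 16, 17, 19, 21, 24, 25, 28, 32, 32, 33, 35]

[i=0,j=0] A[i]=8>B[j]=2 take 2 → j++
[i=0,j=1] A[i]=8<=B[j]=8 take 8 → i++
[i=1,j=1] A[i]=15>B[j]=8 take 8 → j++
[i=1,j=2] A[i]=15>B[j]=10 take 10 → j++
[i=1,j=3] A[i]=15>B[j]=14 take 14 → j++
[i=1,j=4] A[i]=15<=B[j]=16 take 15 → i++
[i=2,j=4] A[i]=17>B[j]=16 take 16 → j++
[i=2,j=5] A[i]=17<=B[j]=24 take 17 → i++
[i=3,j=5] A[i]=19<=B[j]=24 take 19 → i++
[i=4,j=5] A[i]=21<=B[j]=24 take 21 → i++
[i=5,j=5] A[i]=25>B[j]=24 take 24 → j++
[i=5,j=6] A[i]=25<=B[j]=32 take 25 → i++
[i=6,j=6] A[i]=28<=B[j]=32 take 28 → i++
[i=7,j=6] A[i]=32<=B[j]=32 take 32 → i++
[i=8,j=6] A[i]=35>B[j]=32 take 32 → j++
[i=8,j=7] A[i]=35>B[j]=33 take 33 → j++
[i=8,j=8] B done, take A[i]=35 → i++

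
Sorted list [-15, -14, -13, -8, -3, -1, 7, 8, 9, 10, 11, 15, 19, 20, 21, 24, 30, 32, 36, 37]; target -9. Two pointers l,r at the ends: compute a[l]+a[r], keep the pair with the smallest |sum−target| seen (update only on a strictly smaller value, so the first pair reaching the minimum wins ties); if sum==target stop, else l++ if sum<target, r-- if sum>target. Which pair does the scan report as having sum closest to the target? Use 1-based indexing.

pair (-8, -1) with sum -9 (|Δ|=0)

[1,20] -15+37=22 d=31 * → r--
[1,19] -15+36=21 d=30 * → r--
[1,18] -15+32=17 d=26 * → r--
[1,17] -15+30=15 d=24 * → r--
[1,16] -15+24=9 d=18 * → r--
[1,15] -15+21=6 d=15 * → r--
[1,14] -15+20=5 d=14 * → r--
[1,13] -15+19=4 d=13 * → r--
[1,12] -15+15=0 d=9 * → r--
[1,11] -15+11=-4 d=5 * → r--
[1,10] -15+10=-5 d=4 * → r--
[1,9] -15+9=-6 d=3 * → r--
[1,8] -15+8=-7 d=2 * → r--
[1,7] -15+7=-8 d=1 * → r--
[1,6] -15+-1=-16 d=7 → l++
[2,6] -14+-1=-15 d=6 → l++
[3,6] -13+-1=-14 d=5 → l++
[4,6] -8+-1=-9 d=0 * → stop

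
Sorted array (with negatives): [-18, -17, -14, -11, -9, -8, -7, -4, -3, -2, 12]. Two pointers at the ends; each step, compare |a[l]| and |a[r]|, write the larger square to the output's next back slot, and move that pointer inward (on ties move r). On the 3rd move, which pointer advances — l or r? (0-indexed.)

l

[0,10] |-18|>|12| out[10]=324 → l++
[1,10] |-17|>|12| out[9]=289 → l++
[2,10] |-14|>|12| out[8]=196 → l++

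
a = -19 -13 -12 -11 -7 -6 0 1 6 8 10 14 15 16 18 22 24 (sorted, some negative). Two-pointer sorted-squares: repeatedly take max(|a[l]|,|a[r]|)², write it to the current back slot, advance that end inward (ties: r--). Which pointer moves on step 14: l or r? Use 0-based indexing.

[0,16] |-19|<=|24| out[16]=576 → r--
[0,15] |-19|<=|22| out[15]=484 → r--
[0,14] |-19|>|18| out[14]=361 → l++
[1,14] |-13|<=|18| out[13]=324 → r--
[1,13] |-13|<=|16| out[12]=256 → r--
[1,12] |-13|<=|15| out[11]=225 → r--
[1,11] |-13|<=|14| out[10]=196 → r--
[1,10] |-13|>|10| out[9]=169 → l++
[2,10] |-12|>|10| out[8]=144 → l++
[3,10] |-11|>|10| out[7]=121 → l++
[4,10] |-7|<=|10| out[6]=100 → r--
[4,9] |-7|<=|8| out[5]=64 → r--
[4,8] |-7|>|6| out[4]=49 → l++
[5,8] |-6|<=|6| out[3]=36 → r--

r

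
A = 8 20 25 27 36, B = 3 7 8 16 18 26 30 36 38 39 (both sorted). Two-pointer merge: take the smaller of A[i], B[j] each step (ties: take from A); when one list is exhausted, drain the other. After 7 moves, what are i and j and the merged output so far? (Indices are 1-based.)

i=1 j=1: A[i]=8>B[j]=3 take 3, j++
i=1 j=2: A[i]=8>B[j]=7 take 7, j++
i=1 j=3: A[i]=8<=B[j]=8 take 8, i++
i=2 j=3: A[i]=20>B[j]=8 take 8, j++
i=2 j=4: A[i]=20>B[j]=16 take 16, j++
i=2 j=5: A[i]=20>B[j]=18 take 18, j++
i=2 j=6: A[i]=20<=B[j]=26 take 20, i++

i=3, j=6, merged so far=[3, 7, 8, 8, 16, 18, 20]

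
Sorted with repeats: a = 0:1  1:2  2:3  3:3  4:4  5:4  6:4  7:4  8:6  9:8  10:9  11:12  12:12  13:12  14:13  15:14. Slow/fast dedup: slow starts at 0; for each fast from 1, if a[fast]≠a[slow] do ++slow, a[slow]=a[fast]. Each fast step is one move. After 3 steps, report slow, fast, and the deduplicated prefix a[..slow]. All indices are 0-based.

slow=2, fast=4, prefix=[1, 2, 3]

slow=0 fast=1: a[fast]=2≠a[slow]=1 write a[1]=2, slow++,fast++
slow=1 fast=2: a[fast]=3≠a[slow]=2 write a[2]=3, slow++,fast++
slow=2 fast=3: a[fast]=3=a[slow] dup, fast++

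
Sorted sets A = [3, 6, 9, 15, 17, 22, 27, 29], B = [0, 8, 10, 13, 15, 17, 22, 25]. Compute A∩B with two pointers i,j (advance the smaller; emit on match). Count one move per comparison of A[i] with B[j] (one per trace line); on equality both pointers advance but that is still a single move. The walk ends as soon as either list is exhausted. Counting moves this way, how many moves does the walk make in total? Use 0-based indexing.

11 moves

i=0 j=0: 3>0, j++
i=0 j=1: 3<8, i++
i=1 j=1: 6<8, i++
i=2 j=1: 9>8, j++
i=2 j=2: 9<10, i++
i=3 j=2: 15>10, j++
i=3 j=3: 15>13, j++
i=3 j=4: 15==15 emit, i++,j++
i=4 j=5: 17==17 emit, i++,j++
i=5 j=6: 22==22 emit, i++,j++
i=6 j=7: 27>25, j++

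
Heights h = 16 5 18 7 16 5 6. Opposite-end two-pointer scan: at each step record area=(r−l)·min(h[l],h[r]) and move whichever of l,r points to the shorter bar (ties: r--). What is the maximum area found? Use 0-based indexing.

max area = 64

[0,6] min(16,6)*6=36 best=36 * → r--
[0,5] min(16,5)*5=25 best=36 → r--
[0,4] min(16,16)*4=64 best=64 * → r--
[0,3] min(16,7)*3=21 best=64 → r--
[0,2] min(16,18)*2=32 best=64 → l++
[1,2] min(5,18)*1=5 best=64 → l++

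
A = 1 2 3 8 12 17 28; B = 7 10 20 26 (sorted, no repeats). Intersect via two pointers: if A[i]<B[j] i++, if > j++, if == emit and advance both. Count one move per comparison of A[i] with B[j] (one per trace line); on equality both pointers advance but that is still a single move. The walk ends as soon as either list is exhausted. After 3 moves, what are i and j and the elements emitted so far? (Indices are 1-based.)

i=4, j=1, emitted=[]

[i=1,j=1] 1<7 → i++
[i=2,j=1] 2<7 → i++
[i=3,j=1] 3<7 → i++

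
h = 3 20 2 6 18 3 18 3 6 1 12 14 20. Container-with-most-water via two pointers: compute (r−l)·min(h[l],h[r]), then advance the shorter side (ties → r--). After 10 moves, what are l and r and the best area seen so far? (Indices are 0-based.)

l=1, r=3, best area=220

[0,12] min(3,20)*12=36 best=36 * → l++
[1,12] min(20,20)*11=220 best=220 * → r--
[1,11] min(20,14)*10=140 best=220 → r--
[1,10] min(20,12)*9=108 best=220 → r--
[1,9] min(20,1)*8=8 best=220 → r--
[1,8] min(20,6)*7=42 best=220 → r--
[1,7] min(20,3)*6=18 best=220 → r--
[1,6] min(20,18)*5=90 best=220 → r--
[1,5] min(20,3)*4=12 best=220 → r--
[1,4] min(20,18)*3=54 best=220 → r--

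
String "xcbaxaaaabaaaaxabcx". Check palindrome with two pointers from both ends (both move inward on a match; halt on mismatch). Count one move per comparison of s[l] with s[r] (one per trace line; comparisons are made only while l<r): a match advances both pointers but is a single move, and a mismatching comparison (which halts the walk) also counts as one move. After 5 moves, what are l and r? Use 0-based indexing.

l=5, r=13

[0,18] 'x'=='x' → l++,r--
[1,17] 'c'=='c' → l++,r--
[2,16] 'b'=='b' → l++,r--
[3,15] 'a'=='a' → l++,r--
[4,14] 'x'=='x' → l++,r--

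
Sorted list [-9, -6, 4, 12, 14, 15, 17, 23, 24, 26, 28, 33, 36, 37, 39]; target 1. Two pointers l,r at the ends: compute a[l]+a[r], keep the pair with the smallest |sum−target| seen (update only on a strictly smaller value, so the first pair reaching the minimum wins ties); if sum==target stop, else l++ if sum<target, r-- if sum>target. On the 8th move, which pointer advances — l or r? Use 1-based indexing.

[1,15] -9+39=30 d=29 * → r--
[1,14] -9+37=28 d=27 * → r--
[1,13] -9+36=27 d=26 * → r--
[1,12] -9+33=24 d=23 * → r--
[1,11] -9+28=19 d=18 * → r--
[1,10] -9+26=17 d=16 * → r--
[1,9] -9+24=15 d=14 * → r--
[1,8] -9+23=14 d=13 * → r--

r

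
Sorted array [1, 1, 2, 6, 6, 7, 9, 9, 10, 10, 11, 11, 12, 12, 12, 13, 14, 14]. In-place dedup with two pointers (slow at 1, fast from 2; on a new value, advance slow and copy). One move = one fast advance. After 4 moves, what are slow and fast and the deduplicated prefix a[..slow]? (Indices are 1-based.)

slow=3, fast=6, prefix=[1, 2, 6]

(s=1,f=2) a[fast]=1=a[slow] dup → fast++
(s=1,f=3) a[fast]=2≠a[slow]=1 write a[2]=2 → slow++,fast++
(s=2,f=4) a[fast]=6≠a[slow]=2 write a[3]=6 → slow++,fast++
(s=3,f=5) a[fast]=6=a[slow] dup → fast++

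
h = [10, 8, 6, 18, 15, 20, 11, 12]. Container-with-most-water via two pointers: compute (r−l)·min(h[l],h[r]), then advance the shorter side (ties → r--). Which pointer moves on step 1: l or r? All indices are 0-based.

[0,7] min(10,12)*7=70 best=70 * → l++

l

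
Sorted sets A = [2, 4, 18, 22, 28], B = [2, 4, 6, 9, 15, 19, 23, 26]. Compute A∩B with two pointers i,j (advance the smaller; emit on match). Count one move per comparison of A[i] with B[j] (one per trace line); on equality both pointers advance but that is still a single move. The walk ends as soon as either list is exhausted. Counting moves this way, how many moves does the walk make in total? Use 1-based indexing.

[i=1,j=1] 2==2 emit → i++,j++
[i=2,j=2] 4==4 emit → i++,j++
[i=3,j=3] 18>6 → j++
[i=3,j=4] 18>9 → j++
[i=3,j=5] 18>15 → j++
[i=3,j=6] 18<19 → i++
[i=4,j=6] 22>19 → j++
[i=4,j=7] 22<23 → i++
[i=5,j=7] 28>23 → j++
[i=5,j=8] 28>26 → j++

10 moves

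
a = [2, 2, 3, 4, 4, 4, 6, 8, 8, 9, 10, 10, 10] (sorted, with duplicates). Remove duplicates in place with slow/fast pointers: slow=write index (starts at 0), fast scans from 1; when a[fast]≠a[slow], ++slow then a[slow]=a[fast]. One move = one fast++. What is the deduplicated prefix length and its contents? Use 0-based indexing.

(s=0,f=1) a[fast]=2=a[slow] dup → fast++
(s=0,f=2) a[fast]=3≠a[slow]=2 write a[1]=3 → slow++,fast++
(s=1,f=3) a[fast]=4≠a[slow]=3 write a[2]=4 → slow++,fast++
(s=2,f=4) a[fast]=4=a[slow] dup → fast++
(s=2,f=5) a[fast]=4=a[slow] dup → fast++
(s=2,f=6) a[fast]=6≠a[slow]=4 write a[3]=6 → slow++,fast++
(s=3,f=7) a[fast]=8≠a[slow]=6 write a[4]=8 → slow++,fast++
(s=4,f=8) a[fast]=8=a[slow] dup → fast++
(s=4,f=9) a[fast]=9≠a[slow]=8 write a[5]=9 → slow++,fast++
(s=5,f=10) a[fast]=10≠a[slow]=9 write a[6]=10 → slow++,fast++
(s=6,f=11) a[fast]=10=a[slow] dup → fast++
(s=6,f=12) a[fast]=10=a[slow] dup → fast++

length 7; prefix = [2, 3, 4, 6, 8, 9, 10]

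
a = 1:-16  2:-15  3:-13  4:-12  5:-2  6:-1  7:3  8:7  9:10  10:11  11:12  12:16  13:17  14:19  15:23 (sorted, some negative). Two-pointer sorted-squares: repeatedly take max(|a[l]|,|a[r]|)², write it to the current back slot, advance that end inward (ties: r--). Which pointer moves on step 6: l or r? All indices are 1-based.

l

l=1 r=15: |-16|<=|23| out[15]=529, r--
l=1 r=14: |-16|<=|19| out[14]=361, r--
l=1 r=13: |-16|<=|17| out[13]=289, r--
l=1 r=12: |-16|<=|16| out[12]=256, r--
l=1 r=11: |-16|>|12| out[11]=256, l++
l=2 r=11: |-15|>|12| out[10]=225, l++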